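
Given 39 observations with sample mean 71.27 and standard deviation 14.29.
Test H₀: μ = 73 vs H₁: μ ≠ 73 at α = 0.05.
One-sample t-test:
H₀: μ = 73
H₁: μ ≠ 73
df = n - 1 = 38
t = (x̄ - μ₀) / (s/√n) = (71.27 - 73) / (14.29/√39) = -0.756
p-value = 0.4543

Since p-value > α = 0.05, we fail to reject H₀.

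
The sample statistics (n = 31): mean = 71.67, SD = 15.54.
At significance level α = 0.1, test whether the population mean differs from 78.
One-sample t-test:
H₀: μ = 78
H₁: μ ≠ 78
df = n - 1 = 30
t = (x̄ - μ₀) / (s/√n) = (71.67 - 78) / (15.54/√31) = -2.268
p-value = 0.0307

Since p-value < α = 0.1, we reject H₀.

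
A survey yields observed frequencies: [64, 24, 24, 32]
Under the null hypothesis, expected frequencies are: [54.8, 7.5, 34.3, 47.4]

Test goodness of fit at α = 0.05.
Chi-square goodness of fit test:
H₀: observed counts match expected distribution
H₁: observed counts differ from expected distribution
df = k - 1 = 3
χ² = Σ(O - E)²/E
   = (64 - 54.8)²/54.8 + (24 - 7.5)²/7.5 + (24 - 34.3)²/34.3 + (32 - 47.4)²/47.4
   = 1.545 + 36.300 + 3.093 + 5.003
   = 45.94
p-value < 0.0001

Since p-value < α = 0.05, we reject H₀.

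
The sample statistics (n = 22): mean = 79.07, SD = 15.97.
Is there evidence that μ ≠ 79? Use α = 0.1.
One-sample t-test:
H₀: μ = 79
H₁: μ ≠ 79
df = n - 1 = 21
t = (x̄ - μ₀) / (s/√n) = (79.07 - 79) / (15.97/√22) = 0.021
p-value = 0.9838

Since p-value > α = 0.1, we fail to reject H₀.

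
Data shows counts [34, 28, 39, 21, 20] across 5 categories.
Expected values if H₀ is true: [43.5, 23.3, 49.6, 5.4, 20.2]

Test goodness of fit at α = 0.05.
Chi-square goodness of fit test:
H₀: observed counts match expected distribution
H₁: observed counts differ from expected distribution
df = k - 1 = 4
χ² = Σ(O - E)²/E
   = (34 - 43.5)²/43.5 + (28 - 23.3)²/23.3 + (39 - 49.6)²/49.6 + (21 - 5.4)²/5.4 + (20 - 20.2)²/20.2
   = 2.075 + 0.948 + 2.265 + 45.067 + 0.002
   = 50.36
p-value < 0.0001

Since p-value < α = 0.05, we reject H₀.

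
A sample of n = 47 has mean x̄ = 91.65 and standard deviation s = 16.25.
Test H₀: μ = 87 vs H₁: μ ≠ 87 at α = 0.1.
One-sample t-test:
H₀: μ = 87
H₁: μ ≠ 87
df = n - 1 = 46
t = (x̄ - μ₀) / (s/√n) = (91.65 - 87) / (16.25/√47) = 1.962
p-value = 0.0559

Since p-value < α = 0.1, we reject H₀.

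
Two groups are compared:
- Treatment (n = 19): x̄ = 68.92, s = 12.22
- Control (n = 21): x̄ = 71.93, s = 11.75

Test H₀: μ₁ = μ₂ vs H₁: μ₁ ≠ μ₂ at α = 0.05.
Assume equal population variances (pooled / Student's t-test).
Student's two-sample t-test (equal variances):
H₀: μ₁ = μ₂
H₁: μ₁ ≠ μ₂
df = n₁ + n₂ - 2 = 38
Pooled variance s_p² = [(n₁-1)s₁² + (n₂-1)s₂²] / (n₁ + n₂ - 2) = [(18)(12.22²) + (20)(11.75²)] / 38 = 143.3990
SE = √(s_p²(1/n₁ + 1/n₂)) = √(143.3990 × (1/19 + 1/21)) = 3.7915
t = (x̄₁ - x̄₂) / SE = (68.92 - 71.93) / 3.7915 = -3.01 / 3.7915 = -0.794
p-value = 0.4322

Since p-value > α = 0.05, we fail to reject H₀.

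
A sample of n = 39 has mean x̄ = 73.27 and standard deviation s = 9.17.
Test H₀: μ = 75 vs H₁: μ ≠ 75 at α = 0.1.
One-sample t-test:
H₀: μ = 75
H₁: μ ≠ 75
df = n - 1 = 38
t = (x̄ - μ₀) / (s/√n) = (73.27 - 75) / (9.17/√39) = -1.178
p-value = 0.2461

Since p-value > α = 0.1, we fail to reject H₀.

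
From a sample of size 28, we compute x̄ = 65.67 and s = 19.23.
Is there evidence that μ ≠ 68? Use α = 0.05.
One-sample t-test:
H₀: μ = 68
H₁: μ ≠ 68
df = n - 1 = 27
t = (x̄ - μ₀) / (s/√n) = (65.67 - 68) / (19.23/√28) = -0.641
p-value = 0.5268

Since p-value > α = 0.05, we fail to reject H₀.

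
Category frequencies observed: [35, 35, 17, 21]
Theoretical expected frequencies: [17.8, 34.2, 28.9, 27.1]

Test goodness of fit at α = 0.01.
Chi-square goodness of fit test:
H₀: observed counts match expected distribution
H₁: observed counts differ from expected distribution
df = k - 1 = 3
χ² = Σ(O - E)²/E
   = (35 - 17.8)²/17.8 + (35 - 34.2)²/34.2 + (17 - 28.9)²/28.9 + (21 - 27.1)²/27.1
   = 16.620 + 0.019 + 4.900 + 1.373
   = 22.91
p-value < 0.0001

Since p-value < α = 0.01, we reject H₀.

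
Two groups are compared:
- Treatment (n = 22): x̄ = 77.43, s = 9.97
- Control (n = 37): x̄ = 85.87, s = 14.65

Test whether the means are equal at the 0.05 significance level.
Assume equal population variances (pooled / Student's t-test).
Student's two-sample t-test (equal variances):
H₀: μ₁ = μ₂
H₁: μ₁ ≠ μ₂
df = n₁ + n₂ - 2 = 57
Pooled variance s_p² = [(n₁-1)s₁² + (n₂-1)s₂²] / (n₁ + n₂ - 2) = [(21)(9.97²) + (36)(14.65²)] / 57 = 172.1724
SE = √(s_p²(1/n₁ + 1/n₂)) = √(172.1724 × (1/22 + 1/37)) = 3.5326
t = (x̄₁ - x̄₂) / SE = (77.43 - 85.87) / 3.5326 = -8.44 / 3.5326 = -2.389
p-value = 0.0202

Since p-value < α = 0.05, we reject H₀.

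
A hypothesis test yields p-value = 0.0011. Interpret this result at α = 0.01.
Since p = 0.0011 < α = 0.01, reject H₀.
There is sufficient evidence to reject the null hypothesis; the result is statistically significant at the 0.01 level.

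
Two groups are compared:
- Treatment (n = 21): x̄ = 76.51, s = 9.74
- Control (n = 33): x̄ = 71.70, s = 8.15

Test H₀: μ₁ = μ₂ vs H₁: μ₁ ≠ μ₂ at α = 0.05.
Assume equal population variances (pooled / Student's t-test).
Student's two-sample t-test (equal variances):
H₀: μ₁ = μ₂
H₁: μ₁ ≠ μ₂
df = n₁ + n₂ - 2 = 52
Pooled variance s_p² = [(n₁-1)s₁² + (n₂-1)s₂²] / (n₁ + n₂ - 2) = [(20)(9.74²) + (32)(8.15²)] / 52 = 77.3629
SE = √(s_p²(1/n₁ + 1/n₂)) = √(77.3629 × (1/21 + 1/33)) = 2.4553
t = (x̄₁ - x̄₂) / SE = (76.51 - 71.70) / 2.4553 = 4.81 / 2.4553 = 1.959
p-value = 0.0555

Since p-value > α = 0.05, we fail to reject H₀.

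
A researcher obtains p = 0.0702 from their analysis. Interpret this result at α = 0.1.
Since p = 0.0702 < α = 0.1, reject H₀.
There is sufficient evidence to reject the null hypothesis; the result is statistically significant at the 0.1 level.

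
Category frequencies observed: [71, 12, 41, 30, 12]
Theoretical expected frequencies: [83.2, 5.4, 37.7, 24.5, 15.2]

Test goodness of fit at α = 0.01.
Chi-square goodness of fit test:
H₀: observed counts match expected distribution
H₁: observed counts differ from expected distribution
df = k - 1 = 4
χ² = Σ(O - E)²/E
   = (71 - 83.2)²/83.2 + (12 - 5.4)²/5.4 + (41 - 37.7)²/37.7 + (30 - 24.5)²/24.5 + (12 - 15.2)²/15.2
   = 1.789 + 8.067 + 0.289 + 1.235 + 0.674
   = 12.05
p-value = 0.0170

Since p-value > α = 0.01, we fail to reject H₀.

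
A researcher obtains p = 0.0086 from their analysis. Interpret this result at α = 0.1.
Since p = 0.0086 < α = 0.1, reject H₀.
There is sufficient evidence to reject the null hypothesis; the result is statistically significant at the 0.1 level.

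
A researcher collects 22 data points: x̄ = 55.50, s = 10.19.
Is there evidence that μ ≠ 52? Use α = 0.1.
One-sample t-test:
H₀: μ = 52
H₁: μ ≠ 52
df = n - 1 = 21
t = (x̄ - μ₀) / (s/√n) = (55.50 - 52) / (10.19/√22) = 1.611
p-value = 0.1221

Since p-value > α = 0.1, we fail to reject H₀.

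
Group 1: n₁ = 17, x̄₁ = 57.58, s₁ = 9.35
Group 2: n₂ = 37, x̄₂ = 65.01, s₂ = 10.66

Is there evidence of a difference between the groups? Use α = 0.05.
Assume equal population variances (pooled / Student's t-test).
Student's two-sample t-test (equal variances):
H₀: μ₁ = μ₂
H₁: μ₁ ≠ μ₂
df = n₁ + n₂ - 2 = 52
Pooled variance s_p² = [(n₁-1)s₁² + (n₂-1)s₂²] / (n₁ + n₂ - 2) = [(16)(9.35²) + (36)(10.66²)] / 52 = 105.5700
SE = √(s_p²(1/n₁ + 1/n₂)) = √(105.5700 × (1/17 + 1/37)) = 3.0105
t = (x̄₁ - x̄₂) / SE = (57.58 - 65.01) / 3.0105 = -7.43 / 3.0105 = -2.468
p-value = 0.0169

Since p-value < α = 0.05, we reject H₀.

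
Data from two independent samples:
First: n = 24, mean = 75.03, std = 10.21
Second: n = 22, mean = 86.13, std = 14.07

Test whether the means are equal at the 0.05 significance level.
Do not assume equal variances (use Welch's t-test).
Welch's two-sample t-test:
H₀: μ₁ = μ₂
H₁: μ₁ ≠ μ₂
s₁²/n₁ = 10.21²/24 = 4.3435,  s₂²/n₂ = 14.07²/22 = 8.9984
SE = √(s₁²/n₁ + s₂²/n₂) = √(4.3435 + 8.9984) = 3.6527
df (Welch-Satterthwaite) = (s₁²/n₁ + s₂²/n₂)² / [(s₁²/n₁)²/(n₁-1) + (s₂²/n₂)²/(n₂-1)] ≈ 38.07
t = (x̄₁ - x̄₂) / SE = (75.03 - 86.13) / 3.6527 = -11.10 / 3.6527 = -3.039
p-value = 0.0043

Since p-value < α = 0.05, we reject H₀.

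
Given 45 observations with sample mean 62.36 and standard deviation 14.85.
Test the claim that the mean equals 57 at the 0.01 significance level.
One-sample t-test:
H₀: μ = 57
H₁: μ ≠ 57
df = n - 1 = 44
t = (x̄ - μ₀) / (s/√n) = (62.36 - 57) / (14.85/√45) = 2.421
p-value = 0.0197

Since p-value > α = 0.01, we fail to reject H₀.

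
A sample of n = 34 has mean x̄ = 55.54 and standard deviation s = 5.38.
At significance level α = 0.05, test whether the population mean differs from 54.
One-sample t-test:
H₀: μ = 54
H₁: μ ≠ 54
df = n - 1 = 33
t = (x̄ - μ₀) / (s/√n) = (55.54 - 54) / (5.38/√34) = 1.669
p-value = 0.1046

Since p-value > α = 0.05, we fail to reject H₀.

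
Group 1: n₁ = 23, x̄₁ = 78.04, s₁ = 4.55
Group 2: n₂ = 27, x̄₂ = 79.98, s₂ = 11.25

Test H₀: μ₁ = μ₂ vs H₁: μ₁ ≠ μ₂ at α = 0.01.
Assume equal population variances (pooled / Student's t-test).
Student's two-sample t-test (equal variances):
H₀: μ₁ = μ₂
H₁: μ₁ ≠ μ₂
df = n₁ + n₂ - 2 = 48
Pooled variance s_p² = [(n₁-1)s₁² + (n₂-1)s₂²] / (n₁ + n₂ - 2) = [(22)(4.55²) + (26)(11.25²)] / 48 = 78.0433
SE = √(s_p²(1/n₁ + 1/n₂)) = √(78.0433 × (1/23 + 1/27)) = 2.5067
t = (x̄₁ - x̄₂) / SE = (78.04 - 79.98) / 2.5067 = -1.94 / 2.5067 = -0.774
p-value = 0.4428

Since p-value > α = 0.01, we fail to reject H₀.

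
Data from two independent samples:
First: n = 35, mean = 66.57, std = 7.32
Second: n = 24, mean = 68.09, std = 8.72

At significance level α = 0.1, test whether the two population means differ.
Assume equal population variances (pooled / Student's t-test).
Student's two-sample t-test (equal variances):
H₀: μ₁ = μ₂
H₁: μ₁ ≠ μ₂
df = n₁ + n₂ - 2 = 57
Pooled variance s_p² = [(n₁-1)s₁² + (n₂-1)s₂²] / (n₁ + n₂ - 2) = [(34)(7.32²) + (23)(8.72²)] / 57 = 62.6436
SE = √(s_p²(1/n₁ + 1/n₂)) = √(62.6436 × (1/35 + 1/24)) = 2.0976
t = (x̄₁ - x̄₂) / SE = (66.57 - 68.09) / 2.0976 = -1.52 / 2.0976 = -0.725
p-value = 0.4716

Since p-value > α = 0.1, we fail to reject H₀.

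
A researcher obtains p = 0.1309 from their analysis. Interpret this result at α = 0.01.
Since p = 0.1309 > α = 0.01, fail to reject H₀.
There is insufficient evidence to reject the null hypothesis; the result is not statistically significant at the 0.01 level.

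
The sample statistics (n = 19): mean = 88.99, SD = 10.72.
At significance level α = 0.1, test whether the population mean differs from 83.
One-sample t-test:
H₀: μ = 83
H₁: μ ≠ 83
df = n - 1 = 18
t = (x̄ - μ₀) / (s/√n) = (88.99 - 83) / (10.72/√19) = 2.436
p-value = 0.0255

Since p-value < α = 0.1, we reject H₀.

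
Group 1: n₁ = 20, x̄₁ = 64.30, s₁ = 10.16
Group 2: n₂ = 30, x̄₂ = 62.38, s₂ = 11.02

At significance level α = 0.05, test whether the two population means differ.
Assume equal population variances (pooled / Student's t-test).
Student's two-sample t-test (equal variances):
H₀: μ₁ = μ₂
H₁: μ₁ ≠ μ₂
df = n₁ + n₂ - 2 = 48
Pooled variance s_p² = [(n₁-1)s₁² + (n₂-1)s₂²] / (n₁ + n₂ - 2) = [(19)(10.16²) + (29)(11.02²)] / 48 = 114.2304
SE = √(s_p²(1/n₁ + 1/n₂)) = √(114.2304 × (1/20 + 1/30)) = 3.0853
t = (x̄₁ - x̄₂) / SE = (64.30 - 62.38) / 3.0853 = 1.92 / 3.0853 = 0.622
p-value = 0.5367

Since p-value > α = 0.05, we fail to reject H₀.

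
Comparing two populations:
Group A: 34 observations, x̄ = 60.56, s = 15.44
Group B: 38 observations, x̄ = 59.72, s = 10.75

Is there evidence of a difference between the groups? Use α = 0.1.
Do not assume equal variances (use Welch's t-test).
Welch's two-sample t-test:
H₀: μ₁ = μ₂
H₁: μ₁ ≠ μ₂
s₁²/n₁ = 15.44²/34 = 7.0116,  s₂²/n₂ = 10.75²/38 = 3.0411
SE = √(s₁²/n₁ + s₂²/n₂) = √(7.0116 + 3.0411) = 3.1706
df (Welch-Satterthwaite) = (s₁²/n₁ + s₂²/n₂)² / [(s₁²/n₁)²/(n₁-1) + (s₂²/n₂)²/(n₂-1)] ≈ 58.09
t = (x̄₁ - x̄₂) / SE = (60.56 - 59.72) / 3.1706 = 0.84 / 3.1706 = 0.265
p-value = 0.7920

Since p-value > α = 0.1, we fail to reject H₀.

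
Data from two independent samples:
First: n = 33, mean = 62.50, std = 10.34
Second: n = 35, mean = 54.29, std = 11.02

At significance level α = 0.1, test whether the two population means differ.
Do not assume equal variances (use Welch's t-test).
Welch's two-sample t-test:
H₀: μ₁ = μ₂
H₁: μ₁ ≠ μ₂
s₁²/n₁ = 10.34²/33 = 3.2399,  s₂²/n₂ = 11.02²/35 = 3.4697
SE = √(s₁²/n₁ + s₂²/n₂) = √(3.2399 + 3.4697) = 2.5903
df (Welch-Satterthwaite) = (s₁²/n₁ + s₂²/n₂)² / [(s₁²/n₁)²/(n₁-1) + (s₂²/n₂)²/(n₂-1)] ≈ 66.00
t = (x̄₁ - x̄₂) / SE = (62.50 - 54.29) / 2.5903 = 8.21 / 2.5903 = 3.170
p-value = 0.0023

Since p-value < α = 0.1, we reject H₀.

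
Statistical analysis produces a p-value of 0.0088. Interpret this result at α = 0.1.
Since p = 0.0088 < α = 0.1, reject H₀.
There is sufficient evidence to reject the null hypothesis; the result is statistically significant at the 0.1 level.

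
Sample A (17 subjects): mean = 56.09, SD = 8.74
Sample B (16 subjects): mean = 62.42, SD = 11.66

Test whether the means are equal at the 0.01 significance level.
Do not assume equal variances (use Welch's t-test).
Welch's two-sample t-test:
H₀: μ₁ = μ₂
H₁: μ₁ ≠ μ₂
s₁²/n₁ = 8.74²/17 = 4.4934,  s₂²/n₂ = 11.66²/16 = 8.4972
SE = √(s₁²/n₁ + s₂²/n₂) = √(4.4934 + 8.4972) = 3.6042
df (Welch-Satterthwaite) = (s₁²/n₁ + s₂²/n₂)² / [(s₁²/n₁)²/(n₁-1) + (s₂²/n₂)²/(n₂-1)] ≈ 27.78
t = (x̄₁ - x̄₂) / SE = (56.09 - 62.42) / 3.6042 = -6.33 / 3.6042 = -1.756
p-value = 0.0901

Since p-value > α = 0.01, we fail to reject H₀.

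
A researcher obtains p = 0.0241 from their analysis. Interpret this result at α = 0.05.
Since p = 0.0241 < α = 0.05, reject H₀.
There is sufficient evidence to reject the null hypothesis; the result is statistically significant at the 0.05 level.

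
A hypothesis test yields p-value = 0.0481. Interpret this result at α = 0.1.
Since p = 0.0481 < α = 0.1, reject H₀.
There is sufficient evidence to reject the null hypothesis; the result is statistically significant at the 0.1 level.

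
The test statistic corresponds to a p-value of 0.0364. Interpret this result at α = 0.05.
Since p = 0.0364 < α = 0.05, reject H₀.
There is sufficient evidence to reject the null hypothesis; the result is statistically significant at the 0.05 level.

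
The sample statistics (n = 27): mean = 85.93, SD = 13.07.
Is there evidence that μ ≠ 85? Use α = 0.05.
One-sample t-test:
H₀: μ = 85
H₁: μ ≠ 85
df = n - 1 = 26
t = (x̄ - μ₀) / (s/√n) = (85.93 - 85) / (13.07/√27) = 0.370
p-value = 0.7146

Since p-value > α = 0.05, we fail to reject H₀.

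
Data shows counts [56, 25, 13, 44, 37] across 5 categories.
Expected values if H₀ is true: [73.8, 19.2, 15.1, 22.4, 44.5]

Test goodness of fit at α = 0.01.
Chi-square goodness of fit test:
H₀: observed counts match expected distribution
H₁: observed counts differ from expected distribution
df = k - 1 = 4
χ² = Σ(O - E)²/E
   = (56 - 73.8)²/73.8 + (25 - 19.2)²/19.2 + (13 - 15.1)²/15.1 + (44 - 22.4)²/22.4 + (37 - 44.5)²/44.5
   = 4.293 + 1.752 + 0.292 + 20.829 + 1.264
   = 28.43
p-value < 0.0001

Since p-value < α = 0.01, we reject H₀.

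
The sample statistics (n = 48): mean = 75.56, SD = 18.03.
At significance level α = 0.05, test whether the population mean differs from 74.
One-sample t-test:
H₀: μ = 74
H₁: μ ≠ 74
df = n - 1 = 47
t = (x̄ - μ₀) / (s/√n) = (75.56 - 74) / (18.03/√48) = 0.599
p-value = 0.5518

Since p-value > α = 0.05, we fail to reject H₀.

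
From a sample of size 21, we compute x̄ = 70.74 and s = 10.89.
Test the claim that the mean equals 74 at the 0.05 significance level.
One-sample t-test:
H₀: μ = 74
H₁: μ ≠ 74
df = n - 1 = 20
t = (x̄ - μ₀) / (s/√n) = (70.74 - 74) / (10.89/√21) = -1.372
p-value = 0.1853

Since p-value > α = 0.05, we fail to reject H₀.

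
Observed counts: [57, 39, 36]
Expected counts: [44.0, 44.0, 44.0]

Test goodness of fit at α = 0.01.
Chi-square goodness of fit test:
H₀: observed counts match expected distribution
H₁: observed counts differ from expected distribution
df = k - 1 = 2
χ² = Σ(O - E)²/E
   = (57 - 44.0)²/44.0 + (39 - 44.0)²/44.0 + (36 - 44.0)²/44.0
   = 3.841 + 0.568 + 1.455
   = 5.86
p-value = 0.0533

Since p-value > α = 0.01, we fail to reject H₀.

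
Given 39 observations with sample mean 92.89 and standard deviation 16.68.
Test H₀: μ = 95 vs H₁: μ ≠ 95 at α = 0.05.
One-sample t-test:
H₀: μ = 95
H₁: μ ≠ 95
df = n - 1 = 38
t = (x̄ - μ₀) / (s/√n) = (92.89 - 95) / (16.68/√39) = -0.790
p-value = 0.4344

Since p-value > α = 0.05, we fail to reject H₀.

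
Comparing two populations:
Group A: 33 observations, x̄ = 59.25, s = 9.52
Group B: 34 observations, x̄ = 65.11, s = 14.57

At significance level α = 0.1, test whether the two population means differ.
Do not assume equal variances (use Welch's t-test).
Welch's two-sample t-test:
H₀: μ₁ = μ₂
H₁: μ₁ ≠ μ₂
s₁²/n₁ = 9.52²/33 = 2.7464,  s₂²/n₂ = 14.57²/34 = 6.2437
SE = √(s₁²/n₁ + s₂²/n₂) = √(2.7464 + 6.2437) = 2.9983
df (Welch-Satterthwaite) = (s₁²/n₁ + s₂²/n₂)² / [(s₁²/n₁)²/(n₁-1) + (s₂²/n₂)²/(n₂-1)] ≈ 57.04
t = (x̄₁ - x̄₂) / SE = (59.25 - 65.11) / 2.9983 = -5.86 / 2.9983 = -1.954
p-value = 0.0556

Since p-value < α = 0.1, we reject H₀.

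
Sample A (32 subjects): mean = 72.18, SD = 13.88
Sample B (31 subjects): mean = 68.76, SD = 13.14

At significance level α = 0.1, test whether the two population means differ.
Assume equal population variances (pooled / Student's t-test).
Student's two-sample t-test (equal variances):
H₀: μ₁ = μ₂
H₁: μ₁ ≠ μ₂
df = n₁ + n₂ - 2 = 61
Pooled variance s_p² = [(n₁-1)s₁² + (n₂-1)s₂²] / (n₁ + n₂ - 2) = [(31)(13.88²) + (30)(13.14²)] / 61 = 182.8209
SE = √(s_p²(1/n₁ + 1/n₂)) = √(182.8209 × (1/32 + 1/31)) = 3.4074
t = (x̄₁ - x̄₂) / SE = (72.18 - 68.76) / 3.4074 = 3.42 / 3.4074 = 1.004
p-value = 0.3195

Since p-value > α = 0.1, we fail to reject H₀.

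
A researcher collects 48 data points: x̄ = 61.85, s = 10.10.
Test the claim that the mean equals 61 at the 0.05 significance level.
One-sample t-test:
H₀: μ = 61
H₁: μ ≠ 61
df = n - 1 = 47
t = (x̄ - μ₀) / (s/√n) = (61.85 - 61) / (10.10/√48) = 0.583
p-value = 0.5626

Since p-value > α = 0.05, we fail to reject H₀.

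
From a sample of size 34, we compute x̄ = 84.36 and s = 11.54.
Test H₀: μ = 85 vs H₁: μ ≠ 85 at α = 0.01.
One-sample t-test:
H₀: μ = 85
H₁: μ ≠ 85
df = n - 1 = 33
t = (x̄ - μ₀) / (s/√n) = (84.36 - 85) / (11.54/√34) = -0.323
p-value = 0.7484

Since p-value > α = 0.01, we fail to reject H₀.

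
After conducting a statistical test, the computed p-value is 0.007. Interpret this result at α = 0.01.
Since p = 0.007 < α = 0.01, reject H₀.
There is sufficient evidence to reject the null hypothesis; the result is statistically significant at the 0.01 level.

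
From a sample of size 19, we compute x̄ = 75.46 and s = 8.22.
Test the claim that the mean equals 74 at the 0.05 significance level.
One-sample t-test:
H₀: μ = 74
H₁: μ ≠ 74
df = n - 1 = 18
t = (x̄ - μ₀) / (s/√n) = (75.46 - 74) / (8.22/√19) = 0.774
p-value = 0.4489

Since p-value > α = 0.05, we fail to reject H₀.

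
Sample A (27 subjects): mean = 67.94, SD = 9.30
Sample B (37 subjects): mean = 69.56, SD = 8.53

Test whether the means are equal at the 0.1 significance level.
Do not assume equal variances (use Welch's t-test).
Welch's two-sample t-test:
H₀: μ₁ = μ₂
H₁: μ₁ ≠ μ₂
s₁²/n₁ = 9.30²/27 = 3.2033,  s₂²/n₂ = 8.53²/37 = 1.9665
SE = √(s₁²/n₁ + s₂²/n₂) = √(3.2033 + 1.9665) = 2.2737
df (Welch-Satterthwaite) = (s₁²/n₁ + s₂²/n₂)² / [(s₁²/n₁)²/(n₁-1) + (s₂²/n₂)²/(n₂-1)] ≈ 53.23
t = (x̄₁ - x̄₂) / SE = (67.94 - 69.56) / 2.2737 = -1.62 / 2.2737 = -0.712
p-value = 0.4793

Since p-value > α = 0.1, we fail to reject H₀.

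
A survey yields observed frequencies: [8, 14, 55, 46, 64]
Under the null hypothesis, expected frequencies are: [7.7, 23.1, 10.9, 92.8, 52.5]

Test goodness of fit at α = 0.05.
Chi-square goodness of fit test:
H₀: observed counts match expected distribution
H₁: observed counts differ from expected distribution
df = k - 1 = 4
χ² = Σ(O - E)²/E
   = (8 - 7.7)²/7.7 + (14 - 23.1)²/23.1 + (55 - 10.9)²/10.9 + (46 - 92.8)²/92.8 + (64 - 52.5)²/52.5
   = 0.012 + 3.585 + 178.423 + 23.602 + 2.519
   = 208.14
p-value < 0.0001

Since p-value < α = 0.05, we reject H₀.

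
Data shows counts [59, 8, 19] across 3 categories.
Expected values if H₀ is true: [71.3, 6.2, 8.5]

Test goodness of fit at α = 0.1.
Chi-square goodness of fit test:
H₀: observed counts match expected distribution
H₁: observed counts differ from expected distribution
df = k - 1 = 2
χ² = Σ(O - E)²/E
   = (59 - 71.3)²/71.3 + (8 - 6.2)²/6.2 + (19 - 8.5)²/8.5
   = 2.122 + 0.523 + 12.971
   = 15.62
p-value = 0.0004

Since p-value < α = 0.1, we reject H₀.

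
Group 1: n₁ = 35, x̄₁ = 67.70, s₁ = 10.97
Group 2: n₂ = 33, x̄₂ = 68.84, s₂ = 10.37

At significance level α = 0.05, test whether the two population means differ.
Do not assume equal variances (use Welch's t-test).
Welch's two-sample t-test:
H₀: μ₁ = μ₂
H₁: μ₁ ≠ μ₂
s₁²/n₁ = 10.97²/35 = 3.4383,  s₂²/n₂ = 10.37²/33 = 3.2587
SE = √(s₁²/n₁ + s₂²/n₂) = √(3.4383 + 3.2587) = 2.5879
df (Welch-Satterthwaite) = (s₁²/n₁ + s₂²/n₂)² / [(s₁²/n₁)²/(n₁-1) + (s₂²/n₂)²/(n₂-1)] ≈ 66.00
t = (x̄₁ - x̄₂) / SE = (67.70 - 68.84) / 2.5879 = -1.14 / 2.5879 = -0.441
p-value = 0.6610

Since p-value > α = 0.05, we fail to reject H₀.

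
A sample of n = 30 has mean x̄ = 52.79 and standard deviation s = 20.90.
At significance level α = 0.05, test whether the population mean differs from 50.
One-sample t-test:
H₀: μ = 50
H₁: μ ≠ 50
df = n - 1 = 29
t = (x̄ - μ₀) / (s/√n) = (52.79 - 50) / (20.90/√30) = 0.731
p-value = 0.4705

Since p-value > α = 0.05, we fail to reject H₀.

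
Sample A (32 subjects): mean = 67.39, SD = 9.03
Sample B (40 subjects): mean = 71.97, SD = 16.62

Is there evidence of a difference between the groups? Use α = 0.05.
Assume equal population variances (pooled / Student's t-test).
Student's two-sample t-test (equal variances):
H₀: μ₁ = μ₂
H₁: μ₁ ≠ μ₂
df = n₁ + n₂ - 2 = 70
Pooled variance s_p² = [(n₁-1)s₁² + (n₂-1)s₂²] / (n₁ + n₂ - 2) = [(31)(9.03²) + (39)(16.62²)] / 70 = 190.0074
SE = √(s_p²(1/n₁ + 1/n₂)) = √(190.0074 × (1/32 + 1/40)) = 3.2692
t = (x̄₁ - x̄₂) / SE = (67.39 - 71.97) / 3.2692 = -4.58 / 3.2692 = -1.401
p-value = 0.1657

Since p-value > α = 0.05, we fail to reject H₀.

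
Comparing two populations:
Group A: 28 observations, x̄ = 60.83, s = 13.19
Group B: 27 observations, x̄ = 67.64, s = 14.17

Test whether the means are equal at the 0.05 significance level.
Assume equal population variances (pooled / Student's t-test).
Student's two-sample t-test (equal variances):
H₀: μ₁ = μ₂
H₁: μ₁ ≠ μ₂
df = n₁ + n₂ - 2 = 53
Pooled variance s_p² = [(n₁-1)s₁² + (n₂-1)s₂²] / (n₁ + n₂ - 2) = [(27)(13.19²) + (26)(14.17²)] / 53 = 187.1295
SE = √(s_p²(1/n₁ + 1/n₂)) = √(187.1295 × (1/28 + 1/27)) = 3.6897
t = (x̄₁ - x̄₂) / SE = (60.83 - 67.64) / 3.6897 = -6.81 / 3.6897 = -1.846
p-value = 0.0705

Since p-value > α = 0.05, we fail to reject H₀.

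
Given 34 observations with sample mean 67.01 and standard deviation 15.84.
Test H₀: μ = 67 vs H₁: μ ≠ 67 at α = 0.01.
One-sample t-test:
H₀: μ = 67
H₁: μ ≠ 67
df = n - 1 = 33
t = (x̄ - μ₀) / (s/√n) = (67.01 - 67) / (15.84/√34) = 0.004
p-value = 0.9971

Since p-value > α = 0.01, we fail to reject H₀.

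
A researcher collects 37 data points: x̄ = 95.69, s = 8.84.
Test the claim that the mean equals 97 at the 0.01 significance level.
One-sample t-test:
H₀: μ = 97
H₁: μ ≠ 97
df = n - 1 = 36
t = (x̄ - μ₀) / (s/√n) = (95.69 - 97) / (8.84/√37) = -0.901
p-value = 0.3734

Since p-value > α = 0.01, we fail to reject H₀.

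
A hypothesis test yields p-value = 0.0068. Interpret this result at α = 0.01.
Since p = 0.0068 < α = 0.01, reject H₀.
There is sufficient evidence to reject the null hypothesis; the result is statistically significant at the 0.01 level.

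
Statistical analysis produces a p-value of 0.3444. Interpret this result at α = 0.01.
Since p = 0.3444 > α = 0.01, fail to reject H₀.
There is insufficient evidence to reject the null hypothesis; the result is not statistically significant at the 0.01 level.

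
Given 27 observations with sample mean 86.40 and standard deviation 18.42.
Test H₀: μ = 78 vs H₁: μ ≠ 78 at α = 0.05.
One-sample t-test:
H₀: μ = 78
H₁: μ ≠ 78
df = n - 1 = 26
t = (x̄ - μ₀) / (s/√n) = (86.40 - 78) / (18.42/√27) = 2.370
p-value = 0.0255

Since p-value < α = 0.05, we reject H₀.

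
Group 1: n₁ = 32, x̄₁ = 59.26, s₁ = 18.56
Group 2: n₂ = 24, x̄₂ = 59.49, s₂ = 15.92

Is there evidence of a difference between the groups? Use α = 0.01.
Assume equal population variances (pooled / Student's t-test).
Student's two-sample t-test (equal variances):
H₀: μ₁ = μ₂
H₁: μ₁ ≠ μ₂
df = n₁ + n₂ - 2 = 54
Pooled variance s_p² = [(n₁-1)s₁² + (n₂-1)s₂²] / (n₁ + n₂ - 2) = [(31)(18.56²) + (23)(15.92²)] / 54 = 305.7028
SE = √(s_p²(1/n₁ + 1/n₂)) = √(305.7028 × (1/32 + 1/24)) = 4.7213
t = (x̄₁ - x̄₂) / SE = (59.26 - 59.49) / 4.7213 = -0.23 / 4.7213 = -0.049
p-value = 0.9613

Since p-value > α = 0.01, we fail to reject H₀.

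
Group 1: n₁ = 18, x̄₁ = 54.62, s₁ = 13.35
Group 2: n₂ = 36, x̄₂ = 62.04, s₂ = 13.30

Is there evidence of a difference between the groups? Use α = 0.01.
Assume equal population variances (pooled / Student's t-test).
Student's two-sample t-test (equal variances):
H₀: μ₁ = μ₂
H₁: μ₁ ≠ μ₂
df = n₁ + n₂ - 2 = 52
Pooled variance s_p² = [(n₁-1)s₁² + (n₂-1)s₂²] / (n₁ + n₂ - 2) = [(17)(13.35²) + (35)(13.30²)] / 52 = 177.3256
SE = √(s_p²(1/n₁ + 1/n₂)) = √(177.3256 × (1/18 + 1/36)) = 3.8441
t = (x̄₁ - x̄₂) / SE = (54.62 - 62.04) / 3.8441 = -7.42 / 3.8441 = -1.930
p-value = 0.0590

Since p-value > α = 0.01, we fail to reject H₀.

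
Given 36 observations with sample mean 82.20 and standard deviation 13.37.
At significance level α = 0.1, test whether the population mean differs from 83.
One-sample t-test:
H₀: μ = 83
H₁: μ ≠ 83
df = n - 1 = 35
t = (x̄ - μ₀) / (s/√n) = (82.20 - 83) / (13.37/√36) = -0.359
p-value = 0.7217

Since p-value > α = 0.1, we fail to reject H₀.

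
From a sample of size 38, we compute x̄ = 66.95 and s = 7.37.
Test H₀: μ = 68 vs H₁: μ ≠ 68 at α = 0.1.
One-sample t-test:
H₀: μ = 68
H₁: μ ≠ 68
df = n - 1 = 37
t = (x̄ - μ₀) / (s/√n) = (66.95 - 68) / (7.37/√38) = -0.878
p-value = 0.3855

Since p-value > α = 0.1, we fail to reject H₀.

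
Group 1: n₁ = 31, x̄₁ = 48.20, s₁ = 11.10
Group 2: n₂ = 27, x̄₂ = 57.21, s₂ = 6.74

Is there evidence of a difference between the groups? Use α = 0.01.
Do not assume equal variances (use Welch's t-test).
Welch's two-sample t-test:
H₀: μ₁ = μ₂
H₁: μ₁ ≠ μ₂
s₁²/n₁ = 11.10²/31 = 3.9745,  s₂²/n₂ = 6.74²/27 = 1.6825
SE = √(s₁²/n₁ + s₂²/n₂) = √(3.9745 + 1.6825) = 2.3784
df (Welch-Satterthwaite) = (s₁²/n₁ + s₂²/n₂)² / [(s₁²/n₁)²/(n₁-1) + (s₂²/n₂)²/(n₂-1)] ≈ 50.36
t = (x̄₁ - x̄₂) / SE = (48.20 - 57.21) / 2.3784 = -9.01 / 2.3784 = -3.788
p-value = 0.0004

Since p-value < α = 0.01, we reject H₀.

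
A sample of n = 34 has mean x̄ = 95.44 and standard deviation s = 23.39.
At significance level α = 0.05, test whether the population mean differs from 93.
One-sample t-test:
H₀: μ = 93
H₁: μ ≠ 93
df = n - 1 = 33
t = (x̄ - μ₀) / (s/√n) = (95.44 - 93) / (23.39/√34) = 0.608
p-value = 0.5472

Since p-value > α = 0.05, we fail to reject H₀.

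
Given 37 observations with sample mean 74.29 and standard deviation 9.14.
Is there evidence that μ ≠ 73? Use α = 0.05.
One-sample t-test:
H₀: μ = 73
H₁: μ ≠ 73
df = n - 1 = 36
t = (x̄ - μ₀) / (s/√n) = (74.29 - 73) / (9.14/√37) = 0.859
p-value = 0.3963

Since p-value > α = 0.05, we fail to reject H₀.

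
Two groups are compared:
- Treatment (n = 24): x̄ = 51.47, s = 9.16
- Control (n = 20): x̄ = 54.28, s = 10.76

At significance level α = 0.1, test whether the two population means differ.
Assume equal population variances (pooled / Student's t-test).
Student's two-sample t-test (equal variances):
H₀: μ₁ = μ₂
H₁: μ₁ ≠ μ₂
df = n₁ + n₂ - 2 = 42
Pooled variance s_p² = [(n₁-1)s₁² + (n₂-1)s₂²] / (n₁ + n₂ - 2) = [(23)(9.16²) + (19)(10.76²)] / 42 = 98.3239
SE = √(s_p²(1/n₁ + 1/n₂)) = √(98.3239 × (1/24 + 1/20)) = 3.0022
t = (x̄₁ - x̄₂) / SE = (51.47 - 54.28) / 3.0022 = -2.81 / 3.0022 = -0.936
p-value = 0.3546

Since p-value > α = 0.1, we fail to reject H₀.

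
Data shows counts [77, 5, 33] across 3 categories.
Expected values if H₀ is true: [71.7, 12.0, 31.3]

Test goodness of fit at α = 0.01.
Chi-square goodness of fit test:
H₀: observed counts match expected distribution
H₁: observed counts differ from expected distribution
df = k - 1 = 2
χ² = Σ(O - E)²/E
   = (77 - 71.7)²/71.7 + (5 - 12.0)²/12.0 + (33 - 31.3)²/31.3
   = 0.392 + 4.083 + 0.092
   = 4.57
p-value = 0.1019

Since p-value > α = 0.01, we fail to reject H₀.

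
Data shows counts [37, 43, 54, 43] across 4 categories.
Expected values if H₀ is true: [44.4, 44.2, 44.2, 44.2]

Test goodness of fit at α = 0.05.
Chi-square goodness of fit test:
H₀: observed counts match expected distribution
H₁: observed counts differ from expected distribution
df = k - 1 = 3
χ² = Σ(O - E)²/E
   = (37 - 44.4)²/44.4 + (43 - 44.2)²/44.2 + (54 - 44.2)²/44.2 + (43 - 44.2)²/44.2
   = 1.233 + 0.033 + 2.173 + 0.033
   = 3.47
p-value = 0.3245

Since p-value > α = 0.05, we fail to reject H₀.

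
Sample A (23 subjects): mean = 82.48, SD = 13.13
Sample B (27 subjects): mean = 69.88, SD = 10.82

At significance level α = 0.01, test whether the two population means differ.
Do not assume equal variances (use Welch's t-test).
Welch's two-sample t-test:
H₀: μ₁ = μ₂
H₁: μ₁ ≠ μ₂
s₁²/n₁ = 13.13²/23 = 7.4955,  s₂²/n₂ = 10.82²/27 = 4.3360
SE = √(s₁²/n₁ + s₂²/n₂) = √(7.4955 + 4.3360) = 3.4397
df (Welch-Satterthwaite) = (s₁²/n₁ + s₂²/n₂)² / [(s₁²/n₁)²/(n₁-1) + (s₂²/n₂)²/(n₂-1)] ≈ 42.72
t = (x̄₁ - x̄₂) / SE = (82.48 - 69.88) / 3.4397 = 12.60 / 3.4397 = 3.663
p-value = 0.0007

Since p-value < α = 0.01, we reject H₀.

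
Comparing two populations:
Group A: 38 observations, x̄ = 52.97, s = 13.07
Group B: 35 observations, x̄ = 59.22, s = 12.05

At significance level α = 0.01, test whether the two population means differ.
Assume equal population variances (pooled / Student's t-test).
Student's two-sample t-test (equal variances):
H₀: μ₁ = μ₂
H₁: μ₁ ≠ μ₂
df = n₁ + n₂ - 2 = 71
Pooled variance s_p² = [(n₁-1)s₁² + (n₂-1)s₂²] / (n₁ + n₂ - 2) = [(37)(13.07²) + (34)(12.05²)] / 71 = 158.5550
SE = √(s_p²(1/n₁ + 1/n₂)) = √(158.5550 × (1/38 + 1/35)) = 2.9500
t = (x̄₁ - x̄₂) / SE = (52.97 - 59.22) / 2.9500 = -6.25 / 2.9500 = -2.119
p-value = 0.0376

Since p-value > α = 0.01, we fail to reject H₀.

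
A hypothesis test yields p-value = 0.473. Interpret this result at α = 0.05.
Since p = 0.473 > α = 0.05, fail to reject H₀.
There is insufficient evidence to reject the null hypothesis; the result is not statistically significant at the 0.05 level.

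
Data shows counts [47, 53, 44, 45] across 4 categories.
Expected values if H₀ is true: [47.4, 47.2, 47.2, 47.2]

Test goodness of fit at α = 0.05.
Chi-square goodness of fit test:
H₀: observed counts match expected distribution
H₁: observed counts differ from expected distribution
df = k - 1 = 3
χ² = Σ(O - E)²/E
   = (47 - 47.4)²/47.4 + (53 - 47.2)²/47.2 + (44 - 47.2)²/47.2 + (45 - 47.2)²/47.2
   = 0.003 + 0.713 + 0.217 + 0.103
   = 1.04
p-value = 0.7926

Since p-value > α = 0.05, we fail to reject H₀.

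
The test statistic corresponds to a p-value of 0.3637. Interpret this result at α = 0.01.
Since p = 0.3637 > α = 0.01, fail to reject H₀.
There is insufficient evidence to reject the null hypothesis; the result is not statistically significant at the 0.01 level.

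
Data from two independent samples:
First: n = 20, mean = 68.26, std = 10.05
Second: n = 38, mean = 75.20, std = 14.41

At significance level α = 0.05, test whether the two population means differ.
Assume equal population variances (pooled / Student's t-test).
Student's two-sample t-test (equal variances):
H₀: μ₁ = μ₂
H₁: μ₁ ≠ μ₂
df = n₁ + n₂ - 2 = 56
Pooled variance s_p² = [(n₁-1)s₁² + (n₂-1)s₂²] / (n₁ + n₂ - 2) = [(19)(10.05²) + (37)(14.41²)] / 56 = 171.4648
SE = √(s_p²(1/n₁ + 1/n₂)) = √(171.4648 × (1/20 + 1/38)) = 3.6174
t = (x̄₁ - x̄₂) / SE = (68.26 - 75.20) / 3.6174 = -6.94 / 3.6174 = -1.919
p-value = 0.0601

Since p-value > α = 0.05, we fail to reject H₀.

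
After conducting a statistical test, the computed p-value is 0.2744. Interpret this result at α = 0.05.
Since p = 0.2744 > α = 0.05, fail to reject H₀.
There is insufficient evidence to reject the null hypothesis; the result is not statistically significant at the 0.05 level.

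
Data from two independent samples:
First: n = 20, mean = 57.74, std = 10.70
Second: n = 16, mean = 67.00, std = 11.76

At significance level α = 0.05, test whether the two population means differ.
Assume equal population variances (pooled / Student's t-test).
Student's two-sample t-test (equal variances):
H₀: μ₁ = μ₂
H₁: μ₁ ≠ μ₂
df = n₁ + n₂ - 2 = 34
Pooled variance s_p² = [(n₁-1)s₁² + (n₂-1)s₂²] / (n₁ + n₂ - 2) = [(19)(10.70²) + (15)(11.76²)] / 34 = 124.9934
SE = √(s_p²(1/n₁ + 1/n₂)) = √(124.9934 × (1/20 + 1/16)) = 3.7499
t = (x̄₁ - x̄₂) / SE = (57.74 - 67.00) / 3.7499 = -9.26 / 3.7499 = -2.469
p-value = 0.0187

Since p-value < α = 0.05, we reject H₀.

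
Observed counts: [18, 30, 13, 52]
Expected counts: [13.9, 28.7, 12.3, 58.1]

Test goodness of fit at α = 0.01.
Chi-square goodness of fit test:
H₀: observed counts match expected distribution
H₁: observed counts differ from expected distribution
df = k - 1 = 3
χ² = Σ(O - E)²/E
   = (18 - 13.9)²/13.9 + (30 - 28.7)²/28.7 + (13 - 12.3)²/12.3 + (52 - 58.1)²/58.1
   = 1.209 + 0.059 + 0.040 + 0.640
   = 1.95
p-value = 0.5832

Since p-value > α = 0.01, we fail to reject H₀.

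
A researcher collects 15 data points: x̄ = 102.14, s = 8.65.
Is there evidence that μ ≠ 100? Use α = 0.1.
One-sample t-test:
H₀: μ = 100
H₁: μ ≠ 100
df = n - 1 = 14
t = (x̄ - μ₀) / (s/√n) = (102.14 - 100) / (8.65/√15) = 0.958
p-value = 0.3542

Since p-value > α = 0.1, we fail to reject H₀.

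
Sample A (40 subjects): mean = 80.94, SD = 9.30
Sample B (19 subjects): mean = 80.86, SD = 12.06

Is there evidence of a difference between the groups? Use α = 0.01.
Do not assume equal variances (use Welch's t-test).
Welch's two-sample t-test:
H₀: μ₁ = μ₂
H₁: μ₁ ≠ μ₂
s₁²/n₁ = 9.30²/40 = 2.1623,  s₂²/n₂ = 12.06²/19 = 7.6549
SE = √(s₁²/n₁ + s₂²/n₂) = √(2.1623 + 7.6549) = 3.1332
df (Welch-Satterthwaite) = (s₁²/n₁ + s₂²/n₂)² / [(s₁²/n₁)²/(n₁-1) + (s₂²/n₂)²/(n₂-1)] ≈ 28.55
t = (x̄₁ - x̄₂) / SE = (80.94 - 80.86) / 3.1332 = 0.08 / 3.1332 = 0.026
p-value = 0.9798

Since p-value > α = 0.01, we fail to reject H₀.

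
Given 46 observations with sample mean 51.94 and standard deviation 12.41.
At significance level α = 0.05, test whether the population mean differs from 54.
One-sample t-test:
H₀: μ = 54
H₁: μ ≠ 54
df = n - 1 = 45
t = (x̄ - μ₀) / (s/√n) = (51.94 - 54) / (12.41/√46) = -1.126
p-value = 0.2662

Since p-value > α = 0.05, we fail to reject H₀.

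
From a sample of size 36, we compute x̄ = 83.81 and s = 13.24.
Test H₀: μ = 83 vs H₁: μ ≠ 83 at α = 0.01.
One-sample t-test:
H₀: μ = 83
H₁: μ ≠ 83
df = n - 1 = 35
t = (x̄ - μ₀) / (s/√n) = (83.81 - 83) / (13.24/√36) = 0.367
p-value = 0.7158

Since p-value > α = 0.01, we fail to reject H₀.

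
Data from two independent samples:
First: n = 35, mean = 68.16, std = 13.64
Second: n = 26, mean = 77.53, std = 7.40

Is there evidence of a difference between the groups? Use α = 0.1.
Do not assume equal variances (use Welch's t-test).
Welch's two-sample t-test:
H₀: μ₁ = μ₂
H₁: μ₁ ≠ μ₂
s₁²/n₁ = 13.64²/35 = 5.3157,  s₂²/n₂ = 7.40²/26 = 2.1062
SE = √(s₁²/n₁ + s₂²/n₂) = √(5.3157 + 2.1062) = 2.7243
df (Welch-Satterthwaite) = (s₁²/n₁ + s₂²/n₂)² / [(s₁²/n₁)²/(n₁-1) + (s₂²/n₂)²/(n₂-1)] ≈ 54.62
t = (x̄₁ - x̄₂) / SE = (68.16 - 77.53) / 2.7243 = -9.37 / 2.7243 = -3.439
p-value = 0.0011

Since p-value < α = 0.1, we reject H₀.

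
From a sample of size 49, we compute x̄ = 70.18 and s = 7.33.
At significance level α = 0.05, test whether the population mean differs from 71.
One-sample t-test:
H₀: μ = 71
H₁: μ ≠ 71
df = n - 1 = 48
t = (x̄ - μ₀) / (s/√n) = (70.18 - 71) / (7.33/√49) = -0.783
p-value = 0.4374

Since p-value > α = 0.05, we fail to reject H₀.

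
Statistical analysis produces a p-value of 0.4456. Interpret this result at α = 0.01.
Since p = 0.4456 > α = 0.01, fail to reject H₀.
There is insufficient evidence to reject the null hypothesis; the result is not statistically significant at the 0.01 level.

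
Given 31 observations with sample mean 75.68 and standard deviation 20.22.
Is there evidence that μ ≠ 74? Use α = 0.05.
One-sample t-test:
H₀: μ = 74
H₁: μ ≠ 74
df = n - 1 = 30
t = (x̄ - μ₀) / (s/√n) = (75.68 - 74) / (20.22/√31) = 0.463
p-value = 0.6470

Since p-value > α = 0.05, we fail to reject H₀.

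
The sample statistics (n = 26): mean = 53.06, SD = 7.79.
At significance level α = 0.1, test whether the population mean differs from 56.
One-sample t-test:
H₀: μ = 56
H₁: μ ≠ 56
df = n - 1 = 25
t = (x̄ - μ₀) / (s/√n) = (53.06 - 56) / (7.79/√26) = -1.924
p-value = 0.0658

Since p-value < α = 0.1, we reject H₀.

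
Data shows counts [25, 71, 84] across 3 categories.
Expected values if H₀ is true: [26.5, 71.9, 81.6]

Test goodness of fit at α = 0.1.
Chi-square goodness of fit test:
H₀: observed counts match expected distribution
H₁: observed counts differ from expected distribution
df = k - 1 = 2
χ² = Σ(O - E)²/E
   = (25 - 26.5)²/26.5 + (71 - 71.9)²/71.9 + (84 - 81.6)²/81.6
   = 0.085 + 0.011 + 0.071
   = 0.17
p-value = 0.9200

Since p-value > α = 0.1, we fail to reject H₀.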